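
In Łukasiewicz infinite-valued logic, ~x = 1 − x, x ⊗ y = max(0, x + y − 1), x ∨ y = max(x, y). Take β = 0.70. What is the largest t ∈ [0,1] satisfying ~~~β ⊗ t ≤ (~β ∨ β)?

1.00

~β = 1 − 0.70 = 0.30
~~β = 1 − 0.30 = 0.70
~~~β = 1 − 0.70 = 0.30
So the left factor is ~~~β = 0.30.
~β ∨ β = max(0.30, 0.70) = 0.70
So the right-hand bound is ~β ∨ β = 0.70.
The residuum of the Łukasiewicz t-norm gives the supremum: min(1, 1 − 0.30 + 0.70).
1 − 0.30 + 0.70 = 1.40, so t = min(1, 1.40) = 1.00.
Check: 0.30 ⊗ 1.00 = max(0, 0.30) = 0.30 ≤ 0.70.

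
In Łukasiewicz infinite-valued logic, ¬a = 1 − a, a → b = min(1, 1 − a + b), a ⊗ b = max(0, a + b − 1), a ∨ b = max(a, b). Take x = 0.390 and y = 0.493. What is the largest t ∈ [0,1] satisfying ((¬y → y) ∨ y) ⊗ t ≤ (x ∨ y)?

0.507

¬y = 1 − 0.493 = 0.507
¬y → y = min(1, 1 − 0.507 + 0.493) = min(1, 0.986) = 0.986
(¬y → y) ∨ y = max(0.986, 0.493) = 0.986
So the left factor is (¬y → y) ∨ y = 0.986.
x ∨ y = max(0.390, 0.493) = 0.493
So the right-hand bound is x ∨ y = 0.493.
The residuum of the Łukasiewicz t-norm gives the supremum: min(1, 1 − 0.986 + 0.493).
1 − 0.986 + 0.493 = 0.507, so t = min(1, 0.507) = 0.507.
Check: 0.986 ⊗ 0.507 = max(0, 0.493) = 0.493 ≤ 0.493.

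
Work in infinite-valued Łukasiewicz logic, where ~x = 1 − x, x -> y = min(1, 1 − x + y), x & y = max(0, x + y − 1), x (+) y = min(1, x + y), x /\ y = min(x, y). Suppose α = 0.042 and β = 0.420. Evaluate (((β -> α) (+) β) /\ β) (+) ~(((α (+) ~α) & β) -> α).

0.798

β -> α = min(1, 1 − 0.420 + 0.042) = min(1, 0.622) = 0.622
(β -> α) (+) β = min(1, 0.622 + 0.420) = min(1, 1.042) = 1.000
((β -> α) (+) β) /\ β = min(1.000, 0.420) = 0.420
~α = 1 − 0.042 = 0.958
α (+) ~α = min(1, 0.042 + 0.958) = min(1, 1.000) = 1.000
(α (+) ~α) & β = max(0, 1.000 + 0.420 − 1) = max(0, 0.420) = 0.420
((α (+) ~α) & β) -> α = min(1, 1 − 0.420 + 0.042) = min(1, 0.622) = 0.622
~(((α (+) ~α) & β) -> α) = 1 − 0.622 = 0.378
(((β -> α) (+) β) /\ β) (+) ~(((α (+) ~α) & β) -> α) = min(1, 0.420 + 0.378) = min(1, 0.798) = 0.798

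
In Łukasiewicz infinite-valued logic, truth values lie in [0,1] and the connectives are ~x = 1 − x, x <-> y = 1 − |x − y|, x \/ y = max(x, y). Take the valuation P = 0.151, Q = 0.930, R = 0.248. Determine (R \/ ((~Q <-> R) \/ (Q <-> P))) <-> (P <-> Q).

0.399

~Q = 1 − 0.930 = 0.070
~Q <-> R = 1 − |0.070 − 0.248| = 1 − 0.178 = 0.822
Q <-> P = 1 − |0.930 − 0.151| = 1 − 0.779 = 0.221
(~Q <-> R) \/ (Q <-> P) = max(0.822, 0.221) = 0.822
R \/ ((~Q <-> R) \/ (Q <-> P)) = max(0.248, 0.822) = 0.822
P <-> Q = 1 − |0.151 − 0.930| = 1 − 0.779 = 0.221
(R \/ ((~Q <-> R) \/ (Q <-> P))) <-> (P <-> Q) = 1 − |0.822 − 0.221| = 1 − 0.601 = 0.399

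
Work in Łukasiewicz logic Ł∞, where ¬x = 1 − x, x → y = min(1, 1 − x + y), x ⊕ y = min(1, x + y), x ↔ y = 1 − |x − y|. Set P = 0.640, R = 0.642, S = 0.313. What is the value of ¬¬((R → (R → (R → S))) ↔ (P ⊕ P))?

R → S = min(1, 1 − 0.642 + 0.313) = min(1, 0.671) = 0.671
R → (R → S) = min(1, 1 − 0.642 + 0.671) = min(1, 1.029) = 1.000
R → (R → (R → S)) = min(1, 1 − 0.642 + 1.000) = min(1, 1.358) = 1.000
P ⊕ P = min(1, 0.640 + 0.640) = min(1, 1.280) = 1.000
(R → (R → (R → S))) ↔ (P ⊕ P) = 1 − |1.000 − 1.000| = 1 − 0.000 = 1.000
¬((R → (R → (R → S))) ↔ (P ⊕ P)) = 1 − 1.000 = 0.000
¬¬((R → (R → (R → S))) ↔ (P ⊕ P)) = 1 − 0.000 = 1.000

1.000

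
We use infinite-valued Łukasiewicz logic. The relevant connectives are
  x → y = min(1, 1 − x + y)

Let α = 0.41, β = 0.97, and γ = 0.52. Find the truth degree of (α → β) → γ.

0.52

α → β = min(1, 1 − 0.41 + 0.97) = min(1, 1.56) = 1.00
(α → β) → γ = min(1, 1 − 1.00 + 0.52) = min(1, 0.52) = 0.52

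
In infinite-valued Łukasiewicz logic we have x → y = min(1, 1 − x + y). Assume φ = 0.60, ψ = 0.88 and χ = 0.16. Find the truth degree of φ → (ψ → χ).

ψ → χ = min(1, 1 − 0.88 + 0.16) = min(1, 0.28) = 0.28
φ → (ψ → χ) = min(1, 1 − 0.60 + 0.28) = min(1, 0.68) = 0.68

0.68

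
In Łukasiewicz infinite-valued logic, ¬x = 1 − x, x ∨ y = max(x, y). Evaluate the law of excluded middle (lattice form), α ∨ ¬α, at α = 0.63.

¬α = 1 − 0.63 = 0.37
α ∨ ¬α = max(0.63, 0.37) = 0.63
(The value 0.63 < 1 shows this instance is not satisfied; not a Ł∞-tautology — its value is max(a, 1−a).)

0.63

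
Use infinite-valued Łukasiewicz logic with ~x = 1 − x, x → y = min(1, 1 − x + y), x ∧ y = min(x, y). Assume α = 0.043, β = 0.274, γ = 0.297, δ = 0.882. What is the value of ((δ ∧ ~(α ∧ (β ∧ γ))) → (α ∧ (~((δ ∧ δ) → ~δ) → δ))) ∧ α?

β ∧ γ = min(0.274, 0.297) = 0.274
α ∧ (β ∧ γ) = min(0.043, 0.274) = 0.043
~(α ∧ (β ∧ γ)) = 1 − 0.043 = 0.957
δ ∧ ~(α ∧ (β ∧ γ)) = min(0.882, 0.957) = 0.882
δ ∧ δ = min(0.882, 0.882) = 0.882
~δ = 1 − 0.882 = 0.118
(δ ∧ δ) → ~δ = min(1, 1 − 0.882 + 0.118) = min(1, 0.236) = 0.236
~((δ ∧ δ) → ~δ) = 1 − 0.236 = 0.764
~((δ ∧ δ) → ~δ) → δ = min(1, 1 − 0.764 + 0.882) = min(1, 1.118) = 1.000
α ∧ (~((δ ∧ δ) → ~δ) → δ) = min(0.043, 1.000) = 0.043
(δ ∧ ~(α ∧ (β ∧ γ))) → (α ∧ (~((δ ∧ δ) → ~δ) → δ)) = min(1, 1 − 0.882 + 0.043) = min(1, 0.161) = 0.161
((δ ∧ ~(α ∧ (β ∧ γ))) → (α ∧ (~((δ ∧ δ) → ~δ) → δ))) ∧ α = min(0.161, 0.043) = 0.043

0.043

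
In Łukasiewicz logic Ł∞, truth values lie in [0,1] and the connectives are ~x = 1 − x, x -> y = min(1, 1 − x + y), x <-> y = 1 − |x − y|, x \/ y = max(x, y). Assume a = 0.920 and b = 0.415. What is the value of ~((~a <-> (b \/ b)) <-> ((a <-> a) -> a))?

~a = 1 − 0.920 = 0.080
b \/ b = max(0.415, 0.415) = 0.415
~a <-> (b \/ b) = 1 − |0.080 − 0.415| = 1 − 0.335 = 0.665
a <-> a = 1 − |0.920 − 0.920| = 1 − 0.000 = 1.000
(a <-> a) -> a = min(1, 1 − 1.000 + 0.920) = min(1, 0.920) = 0.920
(~a <-> (b \/ b)) <-> ((a <-> a) -> a) = 1 − |0.665 − 0.920| = 1 − 0.255 = 0.745
~((~a <-> (b \/ b)) <-> ((a <-> a) -> a)) = 1 − 0.745 = 0.255

0.255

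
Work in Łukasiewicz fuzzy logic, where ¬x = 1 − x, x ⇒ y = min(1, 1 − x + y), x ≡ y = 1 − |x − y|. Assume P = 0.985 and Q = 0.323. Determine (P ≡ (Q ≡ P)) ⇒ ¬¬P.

Q ≡ P = 1 − |0.323 − 0.985| = 1 − 0.662 = 0.338
P ≡ (Q ≡ P) = 1 − |0.985 − 0.338| = 1 − 0.647 = 0.353
¬P = 1 − 0.985 = 0.015
¬¬P = 1 − 0.015 = 0.985
(P ≡ (Q ≡ P)) ⇒ ¬¬P = min(1, 1 − 0.353 + 0.985) = min(1, 1.632) = 1.000

1.000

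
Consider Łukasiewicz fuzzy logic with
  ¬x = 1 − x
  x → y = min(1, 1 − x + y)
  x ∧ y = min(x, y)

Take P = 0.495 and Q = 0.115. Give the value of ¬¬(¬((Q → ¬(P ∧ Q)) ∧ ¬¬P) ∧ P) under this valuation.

0.495

P ∧ Q = min(0.495, 0.115) = 0.115
¬(P ∧ Q) = 1 − 0.115 = 0.885
Q → ¬(P ∧ Q) = min(1, 1 − 0.115 + 0.885) = min(1, 1.770) = 1.000
¬P = 1 − 0.495 = 0.505
¬¬P = 1 − 0.505 = 0.495
(Q → ¬(P ∧ Q)) ∧ ¬¬P = min(1.000, 0.495) = 0.495
¬((Q → ¬(P ∧ Q)) ∧ ¬¬P) = 1 − 0.495 = 0.505
¬((Q → ¬(P ∧ Q)) ∧ ¬¬P) ∧ P = min(0.505, 0.495) = 0.495
¬(¬((Q → ¬(P ∧ Q)) ∧ ¬¬P) ∧ P) = 1 − 0.495 = 0.505
¬¬(¬((Q → ¬(P ∧ Q)) ∧ ¬¬P) ∧ P) = 1 − 0.505 = 0.495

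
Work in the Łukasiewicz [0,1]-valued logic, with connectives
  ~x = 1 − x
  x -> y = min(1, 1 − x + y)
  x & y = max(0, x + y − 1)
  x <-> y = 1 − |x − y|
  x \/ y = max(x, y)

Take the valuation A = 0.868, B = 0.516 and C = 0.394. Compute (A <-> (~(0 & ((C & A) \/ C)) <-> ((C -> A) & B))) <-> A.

0.780

C & A = max(0, 0.394 + 0.868 − 1) = max(0, 0.262) = 0.262
(C & A) \/ C = max(0.262, 0.394) = 0.394
0 & ((C & A) \/ C) = max(0, 0.000 + 0.394 − 1) = max(0, -0.606) = 0.000
~(0 & ((C & A) \/ C)) = 1 − 0.000 = 1.000
C -> A = min(1, 1 − 0.394 + 0.868) = min(1, 1.474) = 1.000
(C -> A) & B = max(0, 1.000 + 0.516 − 1) = max(0, 0.516) = 0.516
~(0 & ((C & A) \/ C)) <-> ((C -> A) & B) = 1 − |1.000 − 0.516| = 1 − 0.484 = 0.516
A <-> (~(0 & ((C & A) \/ C)) <-> ((C -> A) & B)) = 1 − |0.868 − 0.516| = 1 − 0.352 = 0.648
(A <-> (~(0 & ((C & A) \/ C)) <-> ((C -> A) & B))) <-> A = 1 − |0.648 − 0.868| = 1 − 0.220 = 0.780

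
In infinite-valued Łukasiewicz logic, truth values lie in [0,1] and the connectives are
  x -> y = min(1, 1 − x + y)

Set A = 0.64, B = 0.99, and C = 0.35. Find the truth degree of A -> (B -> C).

0.72

B -> C = min(1, 1 − 0.99 + 0.35) = min(1, 0.36) = 0.36
A -> (B -> C) = min(1, 1 − 0.64 + 0.36) = min(1, 0.72) = 0.72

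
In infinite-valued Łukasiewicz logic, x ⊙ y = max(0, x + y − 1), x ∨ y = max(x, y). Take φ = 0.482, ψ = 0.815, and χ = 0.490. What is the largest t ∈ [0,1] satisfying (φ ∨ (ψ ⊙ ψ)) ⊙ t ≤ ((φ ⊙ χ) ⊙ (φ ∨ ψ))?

ψ ⊙ ψ = max(0, 0.815 + 0.815 − 1) = max(0, 0.630) = 0.630
φ ∨ (ψ ⊙ ψ) = max(0.482, 0.630) = 0.630
So the left factor is φ ∨ (ψ ⊙ ψ) = 0.630.
φ ⊙ χ = max(0, 0.482 + 0.490 − 1) = max(0, -0.028) = 0.000
φ ∨ ψ = max(0.482, 0.815) = 0.815
(φ ⊙ χ) ⊙ (φ ∨ ψ) = max(0, 0.000 + 0.815 − 1) = max(0, -0.185) = 0.000
So the right-hand bound is (φ ⊙ χ) ⊙ (φ ∨ ψ) = 0.000.
The residuum of the Łukasiewicz t-norm gives the supremum: min(1, 1 − 0.630 + 0.000).
1 − 0.630 + 0.000 = 0.370, so t = min(1, 0.370) = 0.370.
Check: 0.630 ⊙ 0.370 = max(0, 0.000) = 0.000 ≤ 0.000.

0.370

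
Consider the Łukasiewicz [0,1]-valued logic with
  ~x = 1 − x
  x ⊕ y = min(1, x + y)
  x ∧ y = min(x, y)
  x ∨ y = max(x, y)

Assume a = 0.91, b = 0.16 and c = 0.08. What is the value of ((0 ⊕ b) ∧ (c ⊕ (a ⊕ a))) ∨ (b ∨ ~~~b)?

0.84

0 ⊕ b = min(1, 0.00 + 0.16) = min(1, 0.16) = 0.16
a ⊕ a = min(1, 0.91 + 0.91) = min(1, 1.82) = 1.00
c ⊕ (a ⊕ a) = min(1, 0.08 + 1.00) = min(1, 1.08) = 1.00
(0 ⊕ b) ∧ (c ⊕ (a ⊕ a)) = min(0.16, 1.00) = 0.16
~b = 1 − 0.16 = 0.84
~~b = 1 − 0.84 = 0.16
~~~b = 1 − 0.16 = 0.84
b ∨ ~~~b = max(0.16, 0.84) = 0.84
((0 ⊕ b) ∧ (c ⊕ (a ⊕ a))) ∨ (b ∨ ~~~b) = max(0.16, 0.84) = 0.84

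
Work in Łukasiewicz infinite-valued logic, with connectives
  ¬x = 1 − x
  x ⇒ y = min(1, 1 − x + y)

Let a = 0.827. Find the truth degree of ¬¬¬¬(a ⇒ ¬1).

0.173

¬1 = 1 − 1.000 = 0.000
a ⇒ ¬1 = min(1, 1 − 0.827 + 0.000) = min(1, 0.173) = 0.173
¬(a ⇒ ¬1) = 1 − 0.173 = 0.827
¬¬(a ⇒ ¬1) = 1 − 0.827 = 0.173
¬¬¬(a ⇒ ¬1) = 1 − 0.173 = 0.827
¬¬¬¬(a ⇒ ¬1) = 1 − 0.827 = 0.173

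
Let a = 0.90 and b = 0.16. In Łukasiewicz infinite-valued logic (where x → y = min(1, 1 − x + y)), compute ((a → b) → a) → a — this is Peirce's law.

a → b = min(1, 1 − 0.90 + 0.16) = min(1, 0.26) = 0.26
(a → b) → a = min(1, 1 − 0.26 + 0.90) = min(1, 1.64) = 1.00
((a → b) → a) → a = min(1, 1 − 1.00 + 0.90) = min(1, 0.90) = 0.90
(The value 0.90 < 1 shows this instance is not satisfied; not a Ł∞-tautology in general.)

0.90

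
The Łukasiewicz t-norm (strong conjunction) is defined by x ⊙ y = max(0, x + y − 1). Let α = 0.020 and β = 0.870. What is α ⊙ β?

0.000

α ⊙ β = max(0, 0.020 + 0.870 − 1) = max(0, -0.110) = 0.000
For comparison, the Gödel (minimum) t-norm min(x, y) would give 0.020.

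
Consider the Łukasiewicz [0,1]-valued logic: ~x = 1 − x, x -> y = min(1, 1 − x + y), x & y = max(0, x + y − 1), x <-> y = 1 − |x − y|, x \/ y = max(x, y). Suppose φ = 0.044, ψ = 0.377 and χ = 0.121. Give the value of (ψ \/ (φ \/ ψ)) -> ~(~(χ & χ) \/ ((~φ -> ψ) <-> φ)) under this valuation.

0.623

φ \/ ψ = max(0.044, 0.377) = 0.377
ψ \/ (φ \/ ψ) = max(0.377, 0.377) = 0.377
χ & χ = max(0, 0.121 + 0.121 − 1) = max(0, -0.758) = 0.000
~(χ & χ) = 1 − 0.000 = 1.000
~φ = 1 − 0.044 = 0.956
~φ -> ψ = min(1, 1 − 0.956 + 0.377) = min(1, 0.421) = 0.421
(~φ -> ψ) <-> φ = 1 − |0.421 − 0.044| = 1 − 0.377 = 0.623
~(χ & χ) \/ ((~φ -> ψ) <-> φ) = max(1.000, 0.623) = 1.000
~(~(χ & χ) \/ ((~φ -> ψ) <-> φ)) = 1 − 1.000 = 0.000
(ψ \/ (φ \/ ψ)) -> ~(~(χ & χ) \/ ((~φ -> ψ) <-> φ)) = min(1, 1 − 0.377 + 0.000) = min(1, 0.623) = 0.623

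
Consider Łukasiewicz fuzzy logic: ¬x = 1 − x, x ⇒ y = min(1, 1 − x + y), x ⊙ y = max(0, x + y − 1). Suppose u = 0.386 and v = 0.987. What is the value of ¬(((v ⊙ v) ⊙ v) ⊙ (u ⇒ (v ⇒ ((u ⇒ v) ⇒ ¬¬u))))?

0.039

v ⊙ v = max(0, 0.987 + 0.987 − 1) = max(0, 0.974) = 0.974
(v ⊙ v) ⊙ v = max(0, 0.974 + 0.987 − 1) = max(0, 0.961) = 0.961
u ⇒ v = min(1, 1 − 0.386 + 0.987) = min(1, 1.601) = 1.000
¬u = 1 − 0.386 = 0.614
¬¬u = 1 − 0.614 = 0.386
(u ⇒ v) ⇒ ¬¬u = min(1, 1 − 1.000 + 0.386) = min(1, 0.386) = 0.386
v ⇒ ((u ⇒ v) ⇒ ¬¬u) = min(1, 1 − 0.987 + 0.386) = min(1, 0.399) = 0.399
u ⇒ (v ⇒ ((u ⇒ v) ⇒ ¬¬u)) = min(1, 1 − 0.386 + 0.399) = min(1, 1.013) = 1.000
((v ⊙ v) ⊙ v) ⊙ (u ⇒ (v ⇒ ((u ⇒ v) ⇒ ¬¬u))) = max(0, 0.961 + 1.000 − 1) = max(0, 0.961) = 0.961
¬(((v ⊙ v) ⊙ v) ⊙ (u ⇒ (v ⇒ ((u ⇒ v) ⇒ ¬¬u)))) = 1 − 0.961 = 0.039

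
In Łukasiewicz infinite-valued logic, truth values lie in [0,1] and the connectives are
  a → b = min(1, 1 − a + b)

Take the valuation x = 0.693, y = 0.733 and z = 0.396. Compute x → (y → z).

y → z = min(1, 1 − 0.733 + 0.396) = min(1, 0.663) = 0.663
x → (y → z) = min(1, 1 − 0.693 + 0.663) = min(1, 0.970) = 0.970

0.970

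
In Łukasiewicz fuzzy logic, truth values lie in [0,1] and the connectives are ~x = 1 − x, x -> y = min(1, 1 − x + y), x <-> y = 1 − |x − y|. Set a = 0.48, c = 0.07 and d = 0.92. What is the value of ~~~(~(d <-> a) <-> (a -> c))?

d <-> a = 1 − |0.92 − 0.48| = 1 − 0.44 = 0.56
~(d <-> a) = 1 − 0.56 = 0.44
a -> c = min(1, 1 − 0.48 + 0.07) = min(1, 0.59) = 0.59
~(d <-> a) <-> (a -> c) = 1 − |0.44 − 0.59| = 1 − 0.15 = 0.85
~(~(d <-> a) <-> (a -> c)) = 1 − 0.85 = 0.15
~~(~(d <-> a) <-> (a -> c)) = 1 − 0.15 = 0.85
~~~(~(d <-> a) <-> (a -> c)) = 1 − 0.85 = 0.15

0.15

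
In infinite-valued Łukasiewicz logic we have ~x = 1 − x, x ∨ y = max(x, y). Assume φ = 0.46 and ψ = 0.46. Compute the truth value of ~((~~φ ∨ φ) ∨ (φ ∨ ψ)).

~φ = 1 − 0.46 = 0.54
~~φ = 1 − 0.54 = 0.46
~~φ ∨ φ = max(0.46, 0.46) = 0.46
φ ∨ ψ = max(0.46, 0.46) = 0.46
(~~φ ∨ φ) ∨ (φ ∨ ψ) = max(0.46, 0.46) = 0.46
~((~~φ ∨ φ) ∨ (φ ∨ ψ)) = 1 − 0.46 = 0.54

0.54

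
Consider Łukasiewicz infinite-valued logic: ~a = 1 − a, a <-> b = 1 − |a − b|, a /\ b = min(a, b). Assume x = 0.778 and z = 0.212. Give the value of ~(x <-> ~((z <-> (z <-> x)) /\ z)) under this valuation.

z <-> x = 1 − |0.212 − 0.778| = 1 − 0.566 = 0.434
z <-> (z <-> x) = 1 − |0.212 − 0.434| = 1 − 0.222 = 0.778
(z <-> (z <-> x)) /\ z = min(0.778, 0.212) = 0.212
~((z <-> (z <-> x)) /\ z) = 1 − 0.212 = 0.788
x <-> ~((z <-> (z <-> x)) /\ z) = 1 − |0.778 − 0.788| = 1 − 0.010 = 0.990
~(x <-> ~((z <-> (z <-> x)) /\ z)) = 1 − 0.990 = 0.010

0.010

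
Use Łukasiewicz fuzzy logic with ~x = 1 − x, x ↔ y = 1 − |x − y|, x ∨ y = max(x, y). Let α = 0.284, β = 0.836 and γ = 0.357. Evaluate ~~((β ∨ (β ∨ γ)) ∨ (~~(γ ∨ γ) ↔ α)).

β ∨ γ = max(0.836, 0.357) = 0.836
β ∨ (β ∨ γ) = max(0.836, 0.836) = 0.836
γ ∨ γ = max(0.357, 0.357) = 0.357
~(γ ∨ γ) = 1 − 0.357 = 0.643
~~(γ ∨ γ) = 1 − 0.643 = 0.357
~~(γ ∨ γ) ↔ α = 1 − |0.357 − 0.284| = 1 − 0.073 = 0.927
(β ∨ (β ∨ γ)) ∨ (~~(γ ∨ γ) ↔ α) = max(0.836, 0.927) = 0.927
~((β ∨ (β ∨ γ)) ∨ (~~(γ ∨ γ) ↔ α)) = 1 − 0.927 = 0.073
~~((β ∨ (β ∨ γ)) ∨ (~~(γ ∨ γ) ↔ α)) = 1 − 0.073 = 0.927

0.927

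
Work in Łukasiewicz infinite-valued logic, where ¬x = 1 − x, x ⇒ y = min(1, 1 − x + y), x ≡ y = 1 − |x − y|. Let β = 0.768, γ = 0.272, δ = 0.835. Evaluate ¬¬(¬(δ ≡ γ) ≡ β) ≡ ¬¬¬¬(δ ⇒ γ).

δ ≡ γ = 1 − |0.835 − 0.272| = 1 − 0.563 = 0.437
¬(δ ≡ γ) = 1 − 0.437 = 0.563
¬(δ ≡ γ) ≡ β = 1 − |0.563 − 0.768| = 1 − 0.205 = 0.795
¬(¬(δ ≡ γ) ≡ β) = 1 − 0.795 = 0.205
¬¬(¬(δ ≡ γ) ≡ β) = 1 − 0.205 = 0.795
δ ⇒ γ = min(1, 1 − 0.835 + 0.272) = min(1, 0.437) = 0.437
¬(δ ⇒ γ) = 1 − 0.437 = 0.563
¬¬(δ ⇒ γ) = 1 − 0.563 = 0.437
¬¬¬(δ ⇒ γ) = 1 − 0.437 = 0.563
¬¬¬¬(δ ⇒ γ) = 1 − 0.563 = 0.437
¬¬(¬(δ ≡ γ) ≡ β) ≡ ¬¬¬¬(δ ⇒ γ) = 1 − |0.795 − 0.437| = 1 − 0.358 = 0.642

0.642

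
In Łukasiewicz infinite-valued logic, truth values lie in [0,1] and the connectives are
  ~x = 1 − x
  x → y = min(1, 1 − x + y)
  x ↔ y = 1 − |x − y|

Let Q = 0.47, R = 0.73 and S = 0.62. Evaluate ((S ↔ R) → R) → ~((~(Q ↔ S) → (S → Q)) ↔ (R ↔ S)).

0.27

S ↔ R = 1 − |0.62 − 0.73| = 1 − 0.11 = 0.89
(S ↔ R) → R = min(1, 1 − 0.89 + 0.73) = min(1, 0.84) = 0.84
Q ↔ S = 1 − |0.47 − 0.62| = 1 − 0.15 = 0.85
~(Q ↔ S) = 1 − 0.85 = 0.15
S → Q = min(1, 1 − 0.62 + 0.47) = min(1, 0.85) = 0.85
~(Q ↔ S) → (S → Q) = min(1, 1 − 0.15 + 0.85) = min(1, 1.70) = 1.00
R ↔ S = 1 − |0.73 − 0.62| = 1 − 0.11 = 0.89
(~(Q ↔ S) → (S → Q)) ↔ (R ↔ S) = 1 − |1.00 − 0.89| = 1 − 0.11 = 0.89
~((~(Q ↔ S) → (S → Q)) ↔ (R ↔ S)) = 1 − 0.89 = 0.11
((S ↔ R) → R) → ~((~(Q ↔ S) → (S → Q)) ↔ (R ↔ S)) = min(1, 1 − 0.84 + 0.11) = min(1, 0.27) = 0.27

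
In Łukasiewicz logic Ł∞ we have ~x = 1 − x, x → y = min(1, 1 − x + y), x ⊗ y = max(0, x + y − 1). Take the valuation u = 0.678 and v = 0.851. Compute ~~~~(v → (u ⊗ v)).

u ⊗ v = max(0, 0.678 + 0.851 − 1) = max(0, 0.529) = 0.529
v → (u ⊗ v) = min(1, 1 − 0.851 + 0.529) = min(1, 0.678) = 0.678
~(v → (u ⊗ v)) = 1 − 0.678 = 0.322
~~(v → (u ⊗ v)) = 1 − 0.322 = 0.678
~~~(v → (u ⊗ v)) = 1 − 0.678 = 0.322
~~~~(v → (u ⊗ v)) = 1 − 0.322 = 0.678

0.678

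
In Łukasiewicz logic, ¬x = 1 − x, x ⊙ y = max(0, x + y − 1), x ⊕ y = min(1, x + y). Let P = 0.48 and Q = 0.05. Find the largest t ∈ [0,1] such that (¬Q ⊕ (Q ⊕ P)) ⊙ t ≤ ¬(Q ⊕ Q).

0.90

¬Q = 1 − 0.05 = 0.95
Q ⊕ P = min(1, 0.05 + 0.48) = min(1, 0.53) = 0.53
¬Q ⊕ (Q ⊕ P) = min(1, 0.95 + 0.53) = min(1, 1.48) = 1.00
So the left factor is ¬Q ⊕ (Q ⊕ P) = 1.00.
Q ⊕ Q = min(1, 0.05 + 0.05) = min(1, 0.10) = 0.10
¬(Q ⊕ Q) = 1 − 0.10 = 0.90
So the right-hand bound is ¬(Q ⊕ Q) = 0.90.
The residuum of the Łukasiewicz t-norm gives the supremum: min(1, 1 − 1.00 + 0.90).
1 − 1.00 + 0.90 = 0.90, so t = min(1, 0.90) = 0.90.
Check: 1.00 ⊙ 0.90 = max(0, 0.90) = 0.90 ≤ 0.90.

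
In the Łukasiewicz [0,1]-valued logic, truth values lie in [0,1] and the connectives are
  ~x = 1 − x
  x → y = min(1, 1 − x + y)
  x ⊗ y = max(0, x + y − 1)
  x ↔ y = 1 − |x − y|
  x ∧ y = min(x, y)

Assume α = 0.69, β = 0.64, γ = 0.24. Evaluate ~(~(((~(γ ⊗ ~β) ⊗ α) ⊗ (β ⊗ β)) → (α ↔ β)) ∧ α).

1.00

~β = 1 − 0.64 = 0.36
γ ⊗ ~β = max(0, 0.24 + 0.36 − 1) = max(0, -0.40) = 0.00
~(γ ⊗ ~β) = 1 − 0.00 = 1.00
~(γ ⊗ ~β) ⊗ α = max(0, 1.00 + 0.69 − 1) = max(0, 0.69) = 0.69
β ⊗ β = max(0, 0.64 + 0.64 − 1) = max(0, 0.28) = 0.28
(~(γ ⊗ ~β) ⊗ α) ⊗ (β ⊗ β) = max(0, 0.69 + 0.28 − 1) = max(0, -0.03) = 0.00
α ↔ β = 1 − |0.69 − 0.64| = 1 − 0.05 = 0.95
((~(γ ⊗ ~β) ⊗ α) ⊗ (β ⊗ β)) → (α ↔ β) = min(1, 1 − 0.00 + 0.95) = min(1, 1.95) = 1.00
~(((~(γ ⊗ ~β) ⊗ α) ⊗ (β ⊗ β)) → (α ↔ β)) = 1 − 1.00 = 0.00
~(((~(γ ⊗ ~β) ⊗ α) ⊗ (β ⊗ β)) → (α ↔ β)) ∧ α = min(0.00, 0.69) = 0.00
~(~(((~(γ ⊗ ~β) ⊗ α) ⊗ (β ⊗ β)) → (α ↔ β)) ∧ α) = 1 − 0.00 = 1.00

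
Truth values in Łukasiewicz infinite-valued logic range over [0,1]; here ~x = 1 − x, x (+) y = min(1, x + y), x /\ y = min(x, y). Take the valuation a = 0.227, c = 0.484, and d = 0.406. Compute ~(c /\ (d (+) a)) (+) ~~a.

0.743

d (+) a = min(1, 0.406 + 0.227) = min(1, 0.633) = 0.633
c /\ (d (+) a) = min(0.484, 0.633) = 0.484
~(c /\ (d (+) a)) = 1 − 0.484 = 0.516
~a = 1 − 0.227 = 0.773
~~a = 1 − 0.773 = 0.227
~(c /\ (d (+) a)) (+) ~~a = min(1, 0.516 + 0.227) = min(1, 0.743) = 0.743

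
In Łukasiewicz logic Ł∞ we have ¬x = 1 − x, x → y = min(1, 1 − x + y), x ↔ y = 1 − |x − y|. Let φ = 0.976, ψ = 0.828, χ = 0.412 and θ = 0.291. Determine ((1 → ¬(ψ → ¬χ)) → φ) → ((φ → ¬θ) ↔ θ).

¬χ = 1 − 0.412 = 0.588
ψ → ¬χ = min(1, 1 − 0.828 + 0.588) = min(1, 0.760) = 0.760
¬(ψ → ¬χ) = 1 − 0.760 = 0.240
1 → ¬(ψ → ¬χ) = min(1, 1 − 1.000 + 0.240) = min(1, 0.240) = 0.240
(1 → ¬(ψ → ¬χ)) → φ = min(1, 1 − 0.240 + 0.976) = min(1, 1.736) = 1.000
¬θ = 1 − 0.291 = 0.709
φ → ¬θ = min(1, 1 − 0.976 + 0.709) = min(1, 0.733) = 0.733
(φ → ¬θ) ↔ θ = 1 − |0.733 − 0.291| = 1 − 0.442 = 0.558
((1 → ¬(ψ → ¬χ)) → φ) → ((φ → ¬θ) ↔ θ) = min(1, 1 − 1.000 + 0.558) = min(1, 0.558) = 0.558

0.558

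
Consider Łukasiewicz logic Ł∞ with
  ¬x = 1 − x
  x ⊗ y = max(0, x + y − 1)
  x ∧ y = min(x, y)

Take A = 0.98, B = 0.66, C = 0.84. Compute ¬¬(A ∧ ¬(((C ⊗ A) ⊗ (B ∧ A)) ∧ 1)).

0.52

C ⊗ A = max(0, 0.84 + 0.98 − 1) = max(0, 0.82) = 0.82
B ∧ A = min(0.66, 0.98) = 0.66
(C ⊗ A) ⊗ (B ∧ A) = max(0, 0.82 + 0.66 − 1) = max(0, 0.48) = 0.48
((C ⊗ A) ⊗ (B ∧ A)) ∧ 1 = min(0.48, 1.00) = 0.48
¬(((C ⊗ A) ⊗ (B ∧ A)) ∧ 1) = 1 − 0.48 = 0.52
A ∧ ¬(((C ⊗ A) ⊗ (B ∧ A)) ∧ 1) = min(0.98, 0.52) = 0.52
¬(A ∧ ¬(((C ⊗ A) ⊗ (B ∧ A)) ∧ 1)) = 1 − 0.52 = 0.48
¬¬(A ∧ ¬(((C ⊗ A) ⊗ (B ∧ A)) ∧ 1)) = 1 − 0.48 = 0.52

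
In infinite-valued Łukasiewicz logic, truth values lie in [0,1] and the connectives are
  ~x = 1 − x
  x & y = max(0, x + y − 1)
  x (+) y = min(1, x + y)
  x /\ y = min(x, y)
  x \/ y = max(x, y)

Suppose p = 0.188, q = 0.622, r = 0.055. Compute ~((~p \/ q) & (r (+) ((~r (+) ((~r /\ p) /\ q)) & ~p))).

0.321

~p = 1 − 0.188 = 0.812
~p \/ q = max(0.812, 0.622) = 0.812
~r = 1 − 0.055 = 0.945
~r /\ p = min(0.945, 0.188) = 0.188
(~r /\ p) /\ q = min(0.188, 0.622) = 0.188
~r (+) ((~r /\ p) /\ q) = min(1, 0.945 + 0.188) = min(1, 1.133) = 1.000
(~r (+) ((~r /\ p) /\ q)) & ~p = max(0, 1.000 + 0.812 − 1) = max(0, 0.812) = 0.812
r (+) ((~r (+) ((~r /\ p) /\ q)) & ~p) = min(1, 0.055 + 0.812) = min(1, 0.867) = 0.867
(~p \/ q) & (r (+) ((~r (+) ((~r /\ p) /\ q)) & ~p)) = max(0, 0.812 + 0.867 − 1) = max(0, 0.679) = 0.679
~((~p \/ q) & (r (+) ((~r (+) ((~r /\ p) /\ q)) & ~p))) = 1 − 0.679 = 0.321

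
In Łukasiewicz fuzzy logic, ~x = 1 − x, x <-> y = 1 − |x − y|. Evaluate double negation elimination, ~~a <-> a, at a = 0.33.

1.00

~a = 1 − 0.33 = 0.67
~~a = 1 − 0.67 = 0.33
~~a <-> a = 1 − |0.33 − 0.33| = 1 − 0.00 = 1.00
(As expected: always 1 in Ł∞ since negation is involutive.)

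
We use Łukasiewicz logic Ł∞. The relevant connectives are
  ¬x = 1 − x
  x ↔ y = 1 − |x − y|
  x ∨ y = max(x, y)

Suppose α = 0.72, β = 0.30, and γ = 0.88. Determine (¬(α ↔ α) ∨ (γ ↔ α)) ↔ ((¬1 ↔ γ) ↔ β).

α ↔ α = 1 − |0.72 − 0.72| = 1 − 0.00 = 1.00
¬(α ↔ α) = 1 − 1.00 = 0.00
γ ↔ α = 1 − |0.88 − 0.72| = 1 − 0.16 = 0.84
¬(α ↔ α) ∨ (γ ↔ α) = max(0.00, 0.84) = 0.84
¬1 = 1 − 1.00 = 0.00
¬1 ↔ γ = 1 − |0.00 − 0.88| = 1 − 0.88 = 0.12
(¬1 ↔ γ) ↔ β = 1 − |0.12 − 0.30| = 1 − 0.18 = 0.82
(¬(α ↔ α) ∨ (γ ↔ α)) ↔ ((¬1 ↔ γ) ↔ β) = 1 − |0.84 − 0.82| = 1 − 0.02 = 0.98

0.98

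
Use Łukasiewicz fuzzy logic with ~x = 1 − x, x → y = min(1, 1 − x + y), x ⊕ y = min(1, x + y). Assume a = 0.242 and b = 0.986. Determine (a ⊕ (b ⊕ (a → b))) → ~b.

0.014

a → b = min(1, 1 − 0.242 + 0.986) = min(1, 1.744) = 1.000
b ⊕ (a → b) = min(1, 0.986 + 1.000) = min(1, 1.986) = 1.000
a ⊕ (b ⊕ (a → b)) = min(1, 0.242 + 1.000) = min(1, 1.242) = 1.000
~b = 1 − 0.986 = 0.014
(a ⊕ (b ⊕ (a → b))) → ~b = min(1, 1 − 1.000 + 0.014) = min(1, 0.014) = 0.014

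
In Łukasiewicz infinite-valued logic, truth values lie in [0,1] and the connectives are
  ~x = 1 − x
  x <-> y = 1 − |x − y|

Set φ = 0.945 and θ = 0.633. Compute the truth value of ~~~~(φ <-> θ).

φ <-> θ = 1 − |0.945 − 0.633| = 1 − 0.312 = 0.688
~(φ <-> θ) = 1 − 0.688 = 0.312
~~(φ <-> θ) = 1 − 0.312 = 0.688
~~~(φ <-> θ) = 1 − 0.688 = 0.312
~~~~(φ <-> θ) = 1 − 0.312 = 0.688

0.688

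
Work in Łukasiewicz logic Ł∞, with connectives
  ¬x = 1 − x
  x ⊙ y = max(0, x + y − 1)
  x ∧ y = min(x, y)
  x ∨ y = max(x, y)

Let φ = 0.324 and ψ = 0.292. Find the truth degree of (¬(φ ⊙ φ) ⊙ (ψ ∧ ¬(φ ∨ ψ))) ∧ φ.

φ ⊙ φ = max(0, 0.324 + 0.324 − 1) = max(0, -0.352) = 0.000
¬(φ ⊙ φ) = 1 − 0.000 = 1.000
φ ∨ ψ = max(0.324, 0.292) = 0.324
¬(φ ∨ ψ) = 1 − 0.324 = 0.676
ψ ∧ ¬(φ ∨ ψ) = min(0.292, 0.676) = 0.292
¬(φ ⊙ φ) ⊙ (ψ ∧ ¬(φ ∨ ψ)) = max(0, 1.000 + 0.292 − 1) = max(0, 0.292) = 0.292
(¬(φ ⊙ φ) ⊙ (ψ ∧ ¬(φ ∨ ψ))) ∧ φ = min(0.292, 0.324) = 0.292

0.292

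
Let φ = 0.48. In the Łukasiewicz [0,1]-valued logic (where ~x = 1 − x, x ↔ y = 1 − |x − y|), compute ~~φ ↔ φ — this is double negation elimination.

1.00

~φ = 1 − 0.48 = 0.52
~~φ = 1 − 0.52 = 0.48
~~φ ↔ φ = 1 − |0.48 − 0.48| = 1 − 0.00 = 1.00
(As expected: always 1 in Ł∞ since negation is involutive.)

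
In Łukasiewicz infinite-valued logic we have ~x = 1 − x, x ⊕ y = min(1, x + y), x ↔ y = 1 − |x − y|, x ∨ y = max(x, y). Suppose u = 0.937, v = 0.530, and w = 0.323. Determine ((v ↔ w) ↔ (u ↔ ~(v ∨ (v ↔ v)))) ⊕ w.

0.593

v ↔ w = 1 − |0.530 − 0.323| = 1 − 0.207 = 0.793
v ↔ v = 1 − |0.530 − 0.530| = 1 − 0.000 = 1.000
v ∨ (v ↔ v) = max(0.530, 1.000) = 1.000
~(v ∨ (v ↔ v)) = 1 − 1.000 = 0.000
u ↔ ~(v ∨ (v ↔ v)) = 1 − |0.937 − 0.000| = 1 − 0.937 = 0.063
(v ↔ w) ↔ (u ↔ ~(v ∨ (v ↔ v))) = 1 − |0.793 − 0.063| = 1 − 0.730 = 0.270
((v ↔ w) ↔ (u ↔ ~(v ∨ (v ↔ v)))) ⊕ w = min(1, 0.270 + 0.323) = min(1, 0.593) = 0.593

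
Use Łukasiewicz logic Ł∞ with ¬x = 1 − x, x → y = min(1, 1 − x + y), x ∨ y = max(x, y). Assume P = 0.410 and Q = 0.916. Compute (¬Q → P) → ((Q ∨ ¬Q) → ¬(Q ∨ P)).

0.168

¬Q = 1 − 0.916 = 0.084
¬Q → P = min(1, 1 − 0.084 + 0.410) = min(1, 1.326) = 1.000
Q ∨ ¬Q = max(0.916, 0.084) = 0.916
Q ∨ P = max(0.916, 0.410) = 0.916
¬(Q ∨ P) = 1 − 0.916 = 0.084
(Q ∨ ¬Q) → ¬(Q ∨ P) = min(1, 1 − 0.916 + 0.084) = min(1, 0.168) = 0.168
(¬Q → P) → ((Q ∨ ¬Q) → ¬(Q ∨ P)) = min(1, 1 − 1.000 + 0.168) = min(1, 0.168) = 0.168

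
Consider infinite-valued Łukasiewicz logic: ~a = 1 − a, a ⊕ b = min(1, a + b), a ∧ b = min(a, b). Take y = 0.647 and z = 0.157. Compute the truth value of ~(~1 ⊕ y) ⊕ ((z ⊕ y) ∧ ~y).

0.706

~1 = 1 − 1.000 = 0.000
~1 ⊕ y = min(1, 0.000 + 0.647) = min(1, 0.647) = 0.647
~(~1 ⊕ y) = 1 − 0.647 = 0.353
z ⊕ y = min(1, 0.157 + 0.647) = min(1, 0.804) = 0.804
~y = 1 − 0.647 = 0.353
(z ⊕ y) ∧ ~y = min(0.804, 0.353) = 0.353
~(~1 ⊕ y) ⊕ ((z ⊕ y) ∧ ~y) = min(1, 0.353 + 0.353) = min(1, 0.706) = 0.706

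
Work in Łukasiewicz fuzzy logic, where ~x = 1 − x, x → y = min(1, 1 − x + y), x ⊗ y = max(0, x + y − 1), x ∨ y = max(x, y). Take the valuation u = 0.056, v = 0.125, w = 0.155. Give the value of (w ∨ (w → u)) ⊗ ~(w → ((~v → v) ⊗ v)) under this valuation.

0.056

w → u = min(1, 1 − 0.155 + 0.056) = min(1, 0.901) = 0.901
w ∨ (w → u) = max(0.155, 0.901) = 0.901
~v = 1 − 0.125 = 0.875
~v → v = min(1, 1 − 0.875 + 0.125) = min(1, 0.250) = 0.250
(~v → v) ⊗ v = max(0, 0.250 + 0.125 − 1) = max(0, -0.625) = 0.000
w → ((~v → v) ⊗ v) = min(1, 1 − 0.155 + 0.000) = min(1, 0.845) = 0.845
~(w → ((~v → v) ⊗ v)) = 1 − 0.845 = 0.155
(w ∨ (w → u)) ⊗ ~(w → ((~v → v) ⊗ v)) = max(0, 0.901 + 0.155 − 1) = max(0, 0.056) = 0.056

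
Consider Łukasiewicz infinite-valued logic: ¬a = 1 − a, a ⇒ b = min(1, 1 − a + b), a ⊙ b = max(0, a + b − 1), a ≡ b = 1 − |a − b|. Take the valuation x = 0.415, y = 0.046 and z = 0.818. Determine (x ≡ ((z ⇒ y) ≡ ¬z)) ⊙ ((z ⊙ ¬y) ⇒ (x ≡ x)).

z ⇒ y = min(1, 1 − 0.818 + 0.046) = min(1, 0.228) = 0.228
¬z = 1 − 0.818 = 0.182
(z ⇒ y) ≡ ¬z = 1 − |0.228 − 0.182| = 1 − 0.046 = 0.954
x ≡ ((z ⇒ y) ≡ ¬z) = 1 − |0.415 − 0.954| = 1 − 0.539 = 0.461
¬y = 1 − 0.046 = 0.954
z ⊙ ¬y = max(0, 0.818 + 0.954 − 1) = max(0, 0.772) = 0.772
x ≡ x = 1 − |0.415 − 0.415| = 1 − 0.000 = 1.000
(z ⊙ ¬y) ⇒ (x ≡ x) = min(1, 1 − 0.772 + 1.000) = min(1, 1.228) = 1.000
(x ≡ ((z ⇒ y) ≡ ¬z)) ⊙ ((z ⊙ ¬y) ⇒ (x ≡ x)) = max(0, 0.461 + 1.000 − 1) = max(0, 0.461) = 0.461

0.461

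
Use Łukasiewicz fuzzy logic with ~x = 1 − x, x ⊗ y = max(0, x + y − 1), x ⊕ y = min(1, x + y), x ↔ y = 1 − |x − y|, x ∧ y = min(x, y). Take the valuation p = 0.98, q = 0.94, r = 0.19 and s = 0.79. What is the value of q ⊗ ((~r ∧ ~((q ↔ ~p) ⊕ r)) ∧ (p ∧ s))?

~r = 1 − 0.19 = 0.81
~p = 1 − 0.98 = 0.02
q ↔ ~p = 1 − |0.94 − 0.02| = 1 − 0.92 = 0.08
(q ↔ ~p) ⊕ r = min(1, 0.08 + 0.19) = min(1, 0.27) = 0.27
~((q ↔ ~p) ⊕ r) = 1 − 0.27 = 0.73
~r ∧ ~((q ↔ ~p) ⊕ r) = min(0.81, 0.73) = 0.73
p ∧ s = min(0.98, 0.79) = 0.79
(~r ∧ ~((q ↔ ~p) ⊕ r)) ∧ (p ∧ s) = min(0.73, 0.79) = 0.73
q ⊗ ((~r ∧ ~((q ↔ ~p) ⊕ r)) ∧ (p ∧ s)) = max(0, 0.94 + 0.73 − 1) = max(0, 0.67) = 0.67

0.67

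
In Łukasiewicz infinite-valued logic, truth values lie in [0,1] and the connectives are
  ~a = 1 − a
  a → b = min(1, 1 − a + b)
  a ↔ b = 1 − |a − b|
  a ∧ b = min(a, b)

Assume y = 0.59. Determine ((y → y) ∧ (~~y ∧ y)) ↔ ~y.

0.82

y → y = min(1, 1 − 0.59 + 0.59) = min(1, 1.00) = 1.00
~y = 1 − 0.59 = 0.41
~~y = 1 − 0.41 = 0.59
~~y ∧ y = min(0.59, 0.59) = 0.59
(y → y) ∧ (~~y ∧ y) = min(1.00, 0.59) = 0.59
((y → y) ∧ (~~y ∧ y)) ↔ ~y = 1 − |0.59 − 0.41| = 1 − 0.18 = 0.82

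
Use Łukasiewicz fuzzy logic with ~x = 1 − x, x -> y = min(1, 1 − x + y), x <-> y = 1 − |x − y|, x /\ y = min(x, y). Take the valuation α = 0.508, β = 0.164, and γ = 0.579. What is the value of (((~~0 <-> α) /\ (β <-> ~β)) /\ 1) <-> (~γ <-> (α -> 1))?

0.907

~0 = 1 − 0.000 = 1.000
~~0 = 1 − 1.000 = 0.000
~~0 <-> α = 1 − |0.000 − 0.508| = 1 − 0.508 = 0.492
~β = 1 − 0.164 = 0.836
β <-> ~β = 1 − |0.164 − 0.836| = 1 − 0.672 = 0.328
(~~0 <-> α) /\ (β <-> ~β) = min(0.492, 0.328) = 0.328
((~~0 <-> α) /\ (β <-> ~β)) /\ 1 = min(0.328, 1.000) = 0.328
~γ = 1 − 0.579 = 0.421
α -> 1 = min(1, 1 − 0.508 + 1.000) = min(1, 1.492) = 1.000
~γ <-> (α -> 1) = 1 − |0.421 − 1.000| = 1 − 0.579 = 0.421
(((~~0 <-> α) /\ (β <-> ~β)) /\ 1) <-> (~γ <-> (α -> 1)) = 1 − |0.328 − 0.421| = 1 − 0.093 = 0.907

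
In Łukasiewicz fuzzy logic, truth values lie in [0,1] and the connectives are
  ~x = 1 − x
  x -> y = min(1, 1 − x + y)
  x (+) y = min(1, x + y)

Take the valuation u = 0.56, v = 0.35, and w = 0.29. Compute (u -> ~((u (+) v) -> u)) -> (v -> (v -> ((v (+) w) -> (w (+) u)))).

u (+) v = min(1, 0.56 + 0.35) = min(1, 0.91) = 0.91
(u (+) v) -> u = min(1, 1 − 0.91 + 0.56) = min(1, 0.65) = 0.65
~((u (+) v) -> u) = 1 − 0.65 = 0.35
u -> ~((u (+) v) -> u) = min(1, 1 − 0.56 + 0.35) = min(1, 0.79) = 0.79
v (+) w = min(1, 0.35 + 0.29) = min(1, 0.64) = 0.64
w (+) u = min(1, 0.29 + 0.56) = min(1, 0.85) = 0.85
(v (+) w) -> (w (+) u) = min(1, 1 − 0.64 + 0.85) = min(1, 1.21) = 1.00
v -> ((v (+) w) -> (w (+) u)) = min(1, 1 − 0.35 + 1.00) = min(1, 1.65) = 1.00
v -> (v -> ((v (+) w) -> (w (+) u))) = min(1, 1 − 0.35 + 1.00) = min(1, 1.65) = 1.00
(u -> ~((u (+) v) -> u)) -> (v -> (v -> ((v (+) w) -> (w (+) u)))) = min(1, 1 − 0.79 + 1.00) = min(1, 1.21) = 1.00

1.00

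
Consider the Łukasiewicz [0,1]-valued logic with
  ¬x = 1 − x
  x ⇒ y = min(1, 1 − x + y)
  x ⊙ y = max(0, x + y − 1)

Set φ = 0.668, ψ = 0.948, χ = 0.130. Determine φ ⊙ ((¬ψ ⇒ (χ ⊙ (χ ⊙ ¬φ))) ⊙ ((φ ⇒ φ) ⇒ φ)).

¬ψ = 1 − 0.948 = 0.052
¬φ = 1 − 0.668 = 0.332
χ ⊙ ¬φ = max(0, 0.130 + 0.332 − 1) = max(0, -0.538) = 0.000
χ ⊙ (χ ⊙ ¬φ) = max(0, 0.130 + 0.000 − 1) = max(0, -0.870) = 0.000
¬ψ ⇒ (χ ⊙ (χ ⊙ ¬φ)) = min(1, 1 − 0.052 + 0.000) = min(1, 0.948) = 0.948
φ ⇒ φ = min(1, 1 − 0.668 + 0.668) = min(1, 1.000) = 1.000
(φ ⇒ φ) ⇒ φ = min(1, 1 − 1.000 + 0.668) = min(1, 0.668) = 0.668
(¬ψ ⇒ (χ ⊙ (χ ⊙ ¬φ))) ⊙ ((φ ⇒ φ) ⇒ φ) = max(0, 0.948 + 0.668 − 1) = max(0, 0.616) = 0.616
φ ⊙ ((¬ψ ⇒ (χ ⊙ (χ ⊙ ¬φ))) ⊙ ((φ ⇒ φ) ⇒ φ)) = max(0, 0.668 + 0.616 − 1) = max(0, 0.284) = 0.284

0.284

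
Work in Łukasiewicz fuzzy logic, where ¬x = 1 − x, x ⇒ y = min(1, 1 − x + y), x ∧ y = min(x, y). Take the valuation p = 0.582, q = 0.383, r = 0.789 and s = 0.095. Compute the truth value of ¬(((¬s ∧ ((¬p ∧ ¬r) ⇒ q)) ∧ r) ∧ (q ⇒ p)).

0.211

¬s = 1 − 0.095 = 0.905
¬p = 1 − 0.582 = 0.418
¬r = 1 − 0.789 = 0.211
¬p ∧ ¬r = min(0.418, 0.211) = 0.211
(¬p ∧ ¬r) ⇒ q = min(1, 1 − 0.211 + 0.383) = min(1, 1.172) = 1.000
¬s ∧ ((¬p ∧ ¬r) ⇒ q) = min(0.905, 1.000) = 0.905
(¬s ∧ ((¬p ∧ ¬r) ⇒ q)) ∧ r = min(0.905, 0.789) = 0.789
q ⇒ p = min(1, 1 − 0.383 + 0.582) = min(1, 1.199) = 1.000
((¬s ∧ ((¬p ∧ ¬r) ⇒ q)) ∧ r) ∧ (q ⇒ p) = min(0.789, 1.000) = 0.789
¬(((¬s ∧ ((¬p ∧ ¬r) ⇒ q)) ∧ r) ∧ (q ⇒ p)) = 1 − 0.789 = 0.211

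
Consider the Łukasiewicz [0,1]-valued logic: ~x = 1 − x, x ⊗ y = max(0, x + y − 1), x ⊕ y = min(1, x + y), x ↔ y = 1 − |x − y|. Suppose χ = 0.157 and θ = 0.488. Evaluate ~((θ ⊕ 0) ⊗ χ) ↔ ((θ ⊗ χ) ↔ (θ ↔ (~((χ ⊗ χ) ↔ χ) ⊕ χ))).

θ ⊕ 0 = min(1, 0.488 + 0.000) = min(1, 0.488) = 0.488
(θ ⊕ 0) ⊗ χ = max(0, 0.488 + 0.157 − 1) = max(0, -0.355) = 0.000
~((θ ⊕ 0) ⊗ χ) = 1 − 0.000 = 1.000
θ ⊗ χ = max(0, 0.488 + 0.157 − 1) = max(0, -0.355) = 0.000
χ ⊗ χ = max(0, 0.157 + 0.157 − 1) = max(0, -0.686) = 0.000
(χ ⊗ χ) ↔ χ = 1 − |0.000 − 0.157| = 1 − 0.157 = 0.843
~((χ ⊗ χ) ↔ χ) = 1 − 0.843 = 0.157
~((χ ⊗ χ) ↔ χ) ⊕ χ = min(1, 0.157 + 0.157) = min(1, 0.314) = 0.314
θ ↔ (~((χ ⊗ χ) ↔ χ) ⊕ χ) = 1 − |0.488 − 0.314| = 1 − 0.174 = 0.826
(θ ⊗ χ) ↔ (θ ↔ (~((χ ⊗ χ) ↔ χ) ⊕ χ)) = 1 − |0.000 − 0.826| = 1 − 0.826 = 0.174
~((θ ⊕ 0) ⊗ χ) ↔ ((θ ⊗ χ) ↔ (θ ↔ (~((χ ⊗ χ) ↔ χ) ⊕ χ))) = 1 − |1.000 − 0.174| = 1 − 0.826 = 0.174

0.174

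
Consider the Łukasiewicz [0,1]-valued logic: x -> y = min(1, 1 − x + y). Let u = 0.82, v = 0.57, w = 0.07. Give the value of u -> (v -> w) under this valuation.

v -> w = min(1, 1 − 0.57 + 0.07) = min(1, 0.50) = 0.50
u -> (v -> w) = min(1, 1 − 0.82 + 0.50) = min(1, 0.68) = 0.68

0.68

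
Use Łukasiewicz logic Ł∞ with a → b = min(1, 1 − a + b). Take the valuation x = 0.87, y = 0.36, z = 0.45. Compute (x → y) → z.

x → y = min(1, 1 − 0.87 + 0.36) = min(1, 0.49) = 0.49
(x → y) → z = min(1, 1 − 0.49 + 0.45) = min(1, 0.96) = 0.96

0.96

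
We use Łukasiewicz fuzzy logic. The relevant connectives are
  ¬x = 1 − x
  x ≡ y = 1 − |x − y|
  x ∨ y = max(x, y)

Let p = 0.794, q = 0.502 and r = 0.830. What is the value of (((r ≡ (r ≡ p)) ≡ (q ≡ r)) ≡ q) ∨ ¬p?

0.696

r ≡ p = 1 − |0.830 − 0.794| = 1 − 0.036 = 0.964
r ≡ (r ≡ p) = 1 − |0.830 − 0.964| = 1 − 0.134 = 0.866
q ≡ r = 1 − |0.502 − 0.830| = 1 − 0.328 = 0.672
(r ≡ (r ≡ p)) ≡ (q ≡ r) = 1 − |0.866 − 0.672| = 1 − 0.194 = 0.806
((r ≡ (r ≡ p)) ≡ (q ≡ r)) ≡ q = 1 − |0.806 − 0.502| = 1 − 0.304 = 0.696
¬p = 1 − 0.794 = 0.206
(((r ≡ (r ≡ p)) ≡ (q ≡ r)) ≡ q) ∨ ¬p = max(0.696, 0.206) = 0.696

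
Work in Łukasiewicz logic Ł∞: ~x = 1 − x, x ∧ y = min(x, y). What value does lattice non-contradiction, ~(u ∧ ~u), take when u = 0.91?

0.91

~u = 1 − 0.91 = 0.09
u ∧ ~u = min(0.91, 0.09) = 0.09
~(u ∧ ~u) = 1 − 0.09 = 0.91
(The value 0.91 < 1 shows this instance is not satisfied; not a Ł∞-tautology — its value is 1 − min(a, 1−a).)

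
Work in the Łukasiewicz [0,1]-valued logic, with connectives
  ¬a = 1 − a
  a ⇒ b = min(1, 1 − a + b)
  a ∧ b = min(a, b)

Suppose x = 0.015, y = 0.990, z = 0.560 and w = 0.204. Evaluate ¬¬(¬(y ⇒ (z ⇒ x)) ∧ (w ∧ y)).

0.204

z ⇒ x = min(1, 1 − 0.560 + 0.015) = min(1, 0.455) = 0.455
y ⇒ (z ⇒ x) = min(1, 1 − 0.990 + 0.455) = min(1, 0.465) = 0.465
¬(y ⇒ (z ⇒ x)) = 1 − 0.465 = 0.535
w ∧ y = min(0.204, 0.990) = 0.204
¬(y ⇒ (z ⇒ x)) ∧ (w ∧ y) = min(0.535, 0.204) = 0.204
¬(¬(y ⇒ (z ⇒ x)) ∧ (w ∧ y)) = 1 − 0.204 = 0.796
¬¬(¬(y ⇒ (z ⇒ x)) ∧ (w ∧ y)) = 1 − 0.796 = 0.204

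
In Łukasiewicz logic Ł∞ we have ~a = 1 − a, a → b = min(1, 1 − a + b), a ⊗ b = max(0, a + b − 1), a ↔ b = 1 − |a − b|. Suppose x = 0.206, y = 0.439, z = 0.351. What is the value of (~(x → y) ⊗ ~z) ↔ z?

0.649

x → y = min(1, 1 − 0.206 + 0.439) = min(1, 1.233) = 1.000
~(x → y) = 1 − 1.000 = 0.000
~z = 1 − 0.351 = 0.649
~(x → y) ⊗ ~z = max(0, 0.000 + 0.649 − 1) = max(0, -0.351) = 0.000
(~(x → y) ⊗ ~z) ↔ z = 1 − |0.000 − 0.351| = 1 − 0.351 = 0.649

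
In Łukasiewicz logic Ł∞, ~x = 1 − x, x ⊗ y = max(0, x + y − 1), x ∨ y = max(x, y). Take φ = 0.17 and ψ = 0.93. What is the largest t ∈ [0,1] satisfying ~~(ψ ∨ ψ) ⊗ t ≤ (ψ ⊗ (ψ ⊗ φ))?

0.10

ψ ∨ ψ = max(0.93, 0.93) = 0.93
~(ψ ∨ ψ) = 1 − 0.93 = 0.07
~~(ψ ∨ ψ) = 1 − 0.07 = 0.93
So the left factor is ~~(ψ ∨ ψ) = 0.93.
ψ ⊗ φ = max(0, 0.93 + 0.17 − 1) = max(0, 0.10) = 0.10
ψ ⊗ (ψ ⊗ φ) = max(0, 0.93 + 0.10 − 1) = max(0, 0.03) = 0.03
So the right-hand bound is ψ ⊗ (ψ ⊗ φ) = 0.03.
The residuum of the Łukasiewicz t-norm gives the supremum: min(1, 1 − 0.93 + 0.03).
1 − 0.93 + 0.03 = 0.10, so t = min(1, 0.10) = 0.10.
Check: 0.93 ⊗ 0.10 = max(0, 0.03) = 0.03 ≤ 0.03.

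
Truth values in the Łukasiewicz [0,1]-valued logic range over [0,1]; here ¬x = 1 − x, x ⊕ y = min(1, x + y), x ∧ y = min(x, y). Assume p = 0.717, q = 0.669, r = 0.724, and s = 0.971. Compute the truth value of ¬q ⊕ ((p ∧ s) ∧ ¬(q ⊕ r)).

¬q = 1 − 0.669 = 0.331
p ∧ s = min(0.717, 0.971) = 0.717
q ⊕ r = min(1, 0.669 + 0.724) = min(1, 1.393) = 1.000
¬(q ⊕ r) = 1 − 1.000 = 0.000
(p ∧ s) ∧ ¬(q ⊕ r) = min(0.717, 0.000) = 0.000
¬q ⊕ ((p ∧ s) ∧ ¬(q ⊕ r)) = min(1, 0.331 + 0.000) = min(1, 0.331) = 0.331

0.331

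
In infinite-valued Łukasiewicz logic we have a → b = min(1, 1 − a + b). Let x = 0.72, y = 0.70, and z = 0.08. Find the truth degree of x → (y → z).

0.66

y → z = min(1, 1 − 0.70 + 0.08) = min(1, 0.38) = 0.38
x → (y → z) = min(1, 1 − 0.72 + 0.38) = min(1, 0.66) = 0.66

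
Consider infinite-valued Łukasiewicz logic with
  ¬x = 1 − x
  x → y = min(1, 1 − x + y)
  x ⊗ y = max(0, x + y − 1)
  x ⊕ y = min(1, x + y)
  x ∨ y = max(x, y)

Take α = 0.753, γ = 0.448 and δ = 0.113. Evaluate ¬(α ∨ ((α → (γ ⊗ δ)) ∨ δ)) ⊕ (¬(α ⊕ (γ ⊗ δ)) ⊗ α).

0.247

γ ⊗ δ = max(0, 0.448 + 0.113 − 1) = max(0, -0.439) = 0.000
α → (γ ⊗ δ) = min(1, 1 − 0.753 + 0.000) = min(1, 0.247) = 0.247
(α → (γ ⊗ δ)) ∨ δ = max(0.247, 0.113) = 0.247
α ∨ ((α → (γ ⊗ δ)) ∨ δ) = max(0.753, 0.247) = 0.753
¬(α ∨ ((α → (γ ⊗ δ)) ∨ δ)) = 1 − 0.753 = 0.247
α ⊕ (γ ⊗ δ) = min(1, 0.753 + 0.000) = min(1, 0.753) = 0.753
¬(α ⊕ (γ ⊗ δ)) = 1 − 0.753 = 0.247
¬(α ⊕ (γ ⊗ δ)) ⊗ α = max(0, 0.247 + 0.753 − 1) = max(0, 0.000) = 0.000
¬(α ∨ ((α → (γ ⊗ δ)) ∨ δ)) ⊕ (¬(α ⊕ (γ ⊗ δ)) ⊗ α) = min(1, 0.247 + 0.000) = min(1, 0.247) = 0.247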